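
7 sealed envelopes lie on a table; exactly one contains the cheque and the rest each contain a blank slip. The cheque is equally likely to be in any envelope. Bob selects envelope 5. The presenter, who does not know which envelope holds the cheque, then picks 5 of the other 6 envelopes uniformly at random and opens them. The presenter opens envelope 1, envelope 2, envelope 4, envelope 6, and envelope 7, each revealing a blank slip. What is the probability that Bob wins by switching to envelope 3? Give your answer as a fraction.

Condition on the true location of the cheque.
If it is in any of envelopes 1, 2, 4, 6, and 7 (prior 1/7 each): that envelope was opened and seen not to hold the prize — ruled out; weight (1/7)·0 = 0 each.
If it is in either of envelopes 3 and 5 (prior 1/7 each): the presenter picks exactly this set with probability 1/6 regardless, and none is the prize; weight (1/7)·(1/6) = 1/42 each.
The weights sum to 1/21.
So P(the cheque in envelope 3 | the presenter opened envelope 1, envelope 2, envelope 4, envelope 6, and envelope 7) = (1/42) / (1/21) = 1/2.

1/2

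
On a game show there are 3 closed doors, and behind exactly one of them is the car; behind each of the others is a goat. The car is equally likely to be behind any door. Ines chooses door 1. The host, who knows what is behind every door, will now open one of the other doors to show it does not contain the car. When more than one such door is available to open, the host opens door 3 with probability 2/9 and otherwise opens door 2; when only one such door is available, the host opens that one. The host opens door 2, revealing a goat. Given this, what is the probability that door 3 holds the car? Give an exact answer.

9/16

Consider each possible location of the car in turn.
If it is behind door 1 (prior 1/3): door 3 is available but not opened, probability 7/9; weight (1/3)·(7/9) = 7/27.
If it is behind door 2 (prior 1/3): the host opened door 2, so this case is ruled out; weight (1/3)·0 = 0.
If it is behind door 3 (prior 1/3): only door 2 is available, probability 1; weight (1/3)·1 = 1/3.
The weights sum to 16/27.
So P(the car behind door 3 | the host opened door 2) = (1/3) / (16/27) = 9/16.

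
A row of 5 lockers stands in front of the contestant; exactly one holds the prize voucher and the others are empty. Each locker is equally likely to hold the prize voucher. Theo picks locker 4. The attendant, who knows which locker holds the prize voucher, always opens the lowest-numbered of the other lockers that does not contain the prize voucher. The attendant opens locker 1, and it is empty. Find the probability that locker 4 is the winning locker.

1/4

Consider each possible location of the prize voucher in turn.
If it is in locker 1 (prior 1/5): the attendant opened locker 1, so this case is ruled out; weight (1/5)·0 = 0.
If it is in any of lockers 2, 3, 4, and 5 (prior 1/5 each): locker 1 is the lowest-numbered option available, probability 1; weight (1/5)·1 = 1/5 each.
The weights sum to 4/5.
So P(the prize voucher in locker 4 | the attendant opened locker 1) = (1/5) / (4/5) = 1/4.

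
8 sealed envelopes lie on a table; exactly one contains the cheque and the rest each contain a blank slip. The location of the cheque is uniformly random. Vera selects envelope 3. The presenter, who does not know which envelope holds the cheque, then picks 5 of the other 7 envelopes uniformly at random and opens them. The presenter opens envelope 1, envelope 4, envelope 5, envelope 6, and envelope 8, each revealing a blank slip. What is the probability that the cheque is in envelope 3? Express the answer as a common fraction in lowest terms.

Consider each possible location of the cheque in turn.
If it is in any of envelopes 1, 4, 5, 6, and 8 (prior 1/8 each): that envelope was opened and seen not to hold the prize — ruled out; weight (1/8)·0 = 0 each.
If it is in any of envelopes 2, 3, and 7 (prior 1/8 each): the presenter picks exactly this set with probability 1/21 regardless, and none is the prize; weight (1/8)·(1/21) = 1/168 each.
The weights sum to 1/56.
So P(the cheque in envelope 3 | the presenter opened envelope 1, envelope 4, envelope 5, envelope 6, and envelope 8) = (1/168) / (1/56) = 1/3.

1/3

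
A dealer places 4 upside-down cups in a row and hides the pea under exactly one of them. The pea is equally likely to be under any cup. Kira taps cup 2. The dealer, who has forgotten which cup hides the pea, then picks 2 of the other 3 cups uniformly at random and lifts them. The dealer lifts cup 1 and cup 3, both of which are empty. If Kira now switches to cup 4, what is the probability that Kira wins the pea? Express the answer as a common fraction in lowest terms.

1/2

Because the dealer chose which cups to lift without knowing where the pea is, the choice is independent of the prize location. Learning that none of the 2 opened cups holds the pea simply rules out those 2 locations and leaves the remaining 2 cups still equally likely by symmetry.
So P(the pea under cup 4) = 1/2.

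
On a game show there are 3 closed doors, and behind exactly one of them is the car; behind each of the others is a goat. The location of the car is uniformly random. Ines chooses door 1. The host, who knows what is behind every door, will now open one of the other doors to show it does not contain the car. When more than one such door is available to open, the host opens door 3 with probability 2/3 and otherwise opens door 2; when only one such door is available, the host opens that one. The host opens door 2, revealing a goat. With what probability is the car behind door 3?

3/4

Apply Bayes' rule, conditioning on where the car actually is.
If it is behind door 1 (prior 1/3): door 3 is available but not opened, probability 1/3; weight (1/3)·(1/3) = 1/9.
If it is behind door 2 (prior 1/3): the host opened door 2, so this case is ruled out; weight (1/3)·0 = 0.
If it is behind door 3 (prior 1/3): only door 2 is available, probability 1; weight (1/3)·1 = 1/3.
The weights sum to 4/9.
So P(the car behind door 3 | the host opened door 2) = (1/3) / (4/9) = 3/4.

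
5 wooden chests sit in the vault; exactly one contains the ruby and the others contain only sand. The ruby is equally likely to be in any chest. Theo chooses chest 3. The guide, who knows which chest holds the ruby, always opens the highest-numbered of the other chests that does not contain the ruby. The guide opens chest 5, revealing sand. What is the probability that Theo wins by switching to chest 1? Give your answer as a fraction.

Apply Bayes' rule, conditioning on where the ruby actually is.
If it is in any of chests 1, 2, 3, and 4 (prior 1/5 each): chest 5 is the highest-numbered option available, probability 1; weight (1/5)·1 = 1/5 each.
If it is in chest 5 (prior 1/5): the guide opened chest 5, so this case is ruled out; weight (1/5)·0 = 0.
The weights sum to 4/5.
So P(the ruby in chest 1 | the guide opened chest 5) = (1/5) / (4/5) = 1/4.

1/4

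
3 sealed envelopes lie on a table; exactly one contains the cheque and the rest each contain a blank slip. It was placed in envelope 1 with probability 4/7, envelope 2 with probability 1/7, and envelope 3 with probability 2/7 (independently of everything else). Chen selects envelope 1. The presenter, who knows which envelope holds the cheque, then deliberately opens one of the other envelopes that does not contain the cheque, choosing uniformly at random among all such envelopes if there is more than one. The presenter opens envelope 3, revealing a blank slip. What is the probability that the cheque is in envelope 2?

1/3

Consider each possible location of the cheque in turn.
If it is in envelope 1 (prior 4/7): the presenter has 2 equally likely choices, so probability 1/2; weight (4/7)·(1/2) = 2/7.
If it is in envelope 2 (prior 1/7): the presenter has no choice, probability 1; weight (1/7)·1 = 1/7.
If it is in envelope 3 (prior 2/7): the presenter opened envelope 3, so this case is ruled out; weight (2/7)·0 = 0.
The weights sum to 3/7.
So P(the cheque in envelope 2 | the presenter opened envelope 3) = (1/7) / (3/7) = 1/3.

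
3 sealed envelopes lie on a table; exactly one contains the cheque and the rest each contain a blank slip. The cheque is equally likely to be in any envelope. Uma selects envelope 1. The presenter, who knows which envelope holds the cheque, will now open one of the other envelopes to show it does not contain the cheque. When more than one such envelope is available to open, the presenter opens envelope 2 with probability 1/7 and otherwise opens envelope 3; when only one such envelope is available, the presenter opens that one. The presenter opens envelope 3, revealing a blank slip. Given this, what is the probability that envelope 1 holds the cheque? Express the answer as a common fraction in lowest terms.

6/13

Consider each possible location of the cheque in turn.
If it is in envelope 1 (prior 1/3): envelope 2 is available but not opened, probability 6/7; weight (1/3)·(6/7) = 2/7.
If it is in envelope 2 (prior 1/3): only envelope 3 is available, probability 1; weight (1/3)·1 = 1/3.
If it is in envelope 3 (prior 1/3): the presenter opened envelope 3, so this case is ruled out; weight (1/3)·0 = 0.
The weights sum to 13/21.
So P(the cheque in envelope 1 | the presenter opened envelope 3) = (2/7) / (13/21) = 6/13.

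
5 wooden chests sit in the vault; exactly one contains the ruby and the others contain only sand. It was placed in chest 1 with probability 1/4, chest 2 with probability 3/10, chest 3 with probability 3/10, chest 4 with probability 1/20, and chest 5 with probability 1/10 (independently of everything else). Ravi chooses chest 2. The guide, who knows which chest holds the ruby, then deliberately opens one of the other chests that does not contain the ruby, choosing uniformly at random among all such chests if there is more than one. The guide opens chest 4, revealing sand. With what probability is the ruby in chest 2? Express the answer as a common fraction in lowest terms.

Condition on the true location of the ruby.
If it is in chest 1 (prior 1/4): the guide has 3 equally likely choices, so probability 1/3; weight (1/4)·(1/3) = 1/12.
If it is in chest 2 (prior 3/10): the guide has 4 equally likely choices, so probability 1/4; weight (3/10)·(1/4) = 3/40.
If it is in chest 3 (prior 3/10): the guide has 3 equally likely choices, so probability 1/3; weight (3/10)·(1/3) = 1/10.
If it is in chest 4 (prior 1/20): the guide opened chest 4, so this case is ruled out; weight (1/20)·0 = 0.
If it is in chest 5 (prior 1/10): the guide has 3 equally likely choices, so probability 1/3; weight (1/10)·(1/3) = 1/30.
The weights sum to 7/24.
So P(the ruby in chest 2 | the guide opened chest 4) = (3/40) / (7/24) = 9/35.

9/35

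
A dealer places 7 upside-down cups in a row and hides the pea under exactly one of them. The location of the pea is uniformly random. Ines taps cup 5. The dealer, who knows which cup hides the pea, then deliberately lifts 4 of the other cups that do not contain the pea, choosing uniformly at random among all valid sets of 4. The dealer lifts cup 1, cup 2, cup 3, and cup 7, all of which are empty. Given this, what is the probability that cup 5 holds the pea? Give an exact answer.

Consider each possible location of the pea in turn.
If it is under any of cups 1, 2, 3, and 7 (prior 1/7 each): that cup was opened and seen not to hold the prize — ruled out; weight (1/7)·0 = 0 each.
If it is under either of cups 4 and 6 (prior 1/7 each): the dealer has 5 equally likely choices, so probability 1/5; weight (1/7)·(1/5) = 1/35 each.
If it is under cup 5 (prior 1/7): the dealer has 15 equally likely choices, so probability 1/15; weight (1/7)·(1/15) = 1/105.
The weights sum to 1/15.
So P(the pea under cup 5 | the dealer opened cup 1, cup 2, cup 3, and cup 7) = (1/105) / (1/15) = 1/7.

1/7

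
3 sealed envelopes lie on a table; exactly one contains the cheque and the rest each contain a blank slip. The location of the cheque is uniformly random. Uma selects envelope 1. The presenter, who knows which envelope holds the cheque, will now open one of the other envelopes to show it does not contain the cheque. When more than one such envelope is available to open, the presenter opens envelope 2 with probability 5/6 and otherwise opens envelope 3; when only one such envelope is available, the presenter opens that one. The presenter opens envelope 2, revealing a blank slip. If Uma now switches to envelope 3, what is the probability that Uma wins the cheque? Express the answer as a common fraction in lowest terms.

6/11

Apply Bayes' rule, conditioning on where the cheque actually is.
If it is in envelope 1 (prior 1/3): envelope 2 is available, opened with probability 5/6; weight (1/3)·(5/6) = 5/18.
If it is in envelope 2 (prior 1/3): the presenter opened envelope 2, so this case is ruled out; weight (1/3)·0 = 0.
If it is in envelope 3 (prior 1/3): only envelope 2 is available, probability 1; weight (1/3)·1 = 1/3.
The weights sum to 11/18.
So P(the cheque in envelope 3 | the presenter opened envelope 2) = (1/3) / (11/18) = 6/11.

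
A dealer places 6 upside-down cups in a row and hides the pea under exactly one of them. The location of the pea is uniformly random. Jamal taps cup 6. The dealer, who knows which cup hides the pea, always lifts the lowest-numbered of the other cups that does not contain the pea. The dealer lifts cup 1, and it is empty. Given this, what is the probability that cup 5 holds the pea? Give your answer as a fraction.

Apply Bayes' rule, conditioning on where the pea actually is.
If it is under cup 1 (prior 1/6): the dealer opened cup 1, so this case is ruled out; weight (1/6)·0 = 0.
If it is under any of cups 2, 3, 4, 5, and 6 (prior 1/6 each): cup 1 is the lowest-numbered option available, probability 1; weight (1/6)·1 = 1/6 each.
The weights sum to 5/6.
So P(the pea under cup 5 | the dealer opened cup 1) = (1/6) / (5/6) = 1/5.

1/5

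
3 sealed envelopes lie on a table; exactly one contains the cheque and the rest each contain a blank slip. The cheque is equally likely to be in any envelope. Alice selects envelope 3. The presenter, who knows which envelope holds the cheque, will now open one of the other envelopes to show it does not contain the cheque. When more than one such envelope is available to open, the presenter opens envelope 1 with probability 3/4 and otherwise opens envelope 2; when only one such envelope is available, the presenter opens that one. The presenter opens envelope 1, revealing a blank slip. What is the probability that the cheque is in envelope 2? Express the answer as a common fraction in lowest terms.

4/7

Apply Bayes' rule, conditioning on where the cheque actually is.
If it is in envelope 1 (prior 1/3): the presenter opened envelope 1, so this case is ruled out; weight (1/3)·0 = 0.
If it is in envelope 2 (prior 1/3): only envelope 1 is available, probability 1; weight (1/3)·1 = 1/3.
If it is in envelope 3 (prior 1/3): envelope 1 is available, opened with probability 3/4; weight (1/3)·(3/4) = 1/4.
The weights sum to 7/12.
So P(the cheque in envelope 2 | the presenter opened envelope 1) = (1/3) / (7/12) = 4/7.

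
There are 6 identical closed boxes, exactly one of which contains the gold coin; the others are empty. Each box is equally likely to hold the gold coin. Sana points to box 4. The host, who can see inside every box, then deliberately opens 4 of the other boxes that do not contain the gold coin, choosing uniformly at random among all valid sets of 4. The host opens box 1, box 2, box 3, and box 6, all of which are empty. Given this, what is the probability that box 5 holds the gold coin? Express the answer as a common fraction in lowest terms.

Apply Bayes' rule, conditioning on where the gold coin actually is.
If it is in any of boxes 1, 2, 3, and 6 (prior 1/6 each): that box was opened and seen not to hold the prize — ruled out; weight (1/6)·0 = 0 each.
If it is in box 4 (prior 1/6): the host has 5 equally likely choices, so probability 1/5; weight (1/6)·(1/5) = 1/30.
If it is in box 5 (prior 1/6): the host has no choice, probability 1; weight (1/6)·1 = 1/6.
The weights sum to 1/5.
So P(the gold coin in box 5 | the host opened box 1, box 2, box 3, and box 6) = (1/6) / (1/5) = 5/6.

5/6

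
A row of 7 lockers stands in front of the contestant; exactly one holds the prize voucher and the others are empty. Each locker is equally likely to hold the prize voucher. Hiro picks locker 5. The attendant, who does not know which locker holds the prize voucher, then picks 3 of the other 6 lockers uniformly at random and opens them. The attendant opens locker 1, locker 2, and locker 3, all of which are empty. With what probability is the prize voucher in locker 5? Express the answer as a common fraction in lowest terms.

Because the attendant chose which lockers to open without knowing where the prize voucher is, the choice is independent of the prize location. Learning that none of the 3 opened lockers holds the prize voucher simply rules out those 3 locations and leaves the remaining 4 lockers still equally likely by symmetry.
So P(the prize voucher in locker 5) = 1/4.

1/4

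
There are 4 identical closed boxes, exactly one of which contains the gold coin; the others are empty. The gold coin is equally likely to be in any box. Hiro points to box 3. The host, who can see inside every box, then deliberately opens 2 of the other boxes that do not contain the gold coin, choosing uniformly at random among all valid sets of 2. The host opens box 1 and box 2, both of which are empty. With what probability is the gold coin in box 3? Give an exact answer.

1/4

Condition on the true location of the gold coin.
If it is in either of boxes 1 and 2 (prior 1/4 each): that box was opened and seen not to hold the prize — ruled out; weight (1/4)·0 = 0 each.
If it is in box 3 (prior 1/4): the host has 3 equally likely choices, so probability 1/3; weight (1/4)·(1/3) = 1/12.
If it is in box 4 (prior 1/4): the host has no choice, probability 1; weight (1/4)·1 = 1/4.
The weights sum to 1/3.
So P(the gold coin in box 3 | the host opened box 1 and box 2) = (1/12) / (1/3) = 1/4.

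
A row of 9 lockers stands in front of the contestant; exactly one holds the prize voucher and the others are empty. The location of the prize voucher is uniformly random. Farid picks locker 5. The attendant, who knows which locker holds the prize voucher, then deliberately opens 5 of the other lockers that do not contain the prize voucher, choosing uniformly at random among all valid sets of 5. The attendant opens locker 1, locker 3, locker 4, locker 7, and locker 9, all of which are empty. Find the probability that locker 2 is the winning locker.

Condition on the true location of the prize voucher.
If it is in any of lockers 1, 3, 4, 7, and 9 (prior 1/9 each): that locker was opened and seen not to hold the prize — ruled out; weight (1/9)·0 = 0 each.
If it is in any of lockers 2, 6, and 8 (prior 1/9 each): the attendant has 21 equally likely choices, so probability 1/21; weight (1/9)·(1/21) = 1/189 each.
If it is in locker 5 (prior 1/9): the attendant has 56 equally likely choices, so probability 1/56; weight (1/9)·(1/56) = 1/504.
The weights sum to 1/56.
So P(the prize voucher in locker 2 | the attendant opened locker 1, locker 3, locker 4, locker 7, and locker 9) = (1/189) / (1/56) = 8/27.

8/27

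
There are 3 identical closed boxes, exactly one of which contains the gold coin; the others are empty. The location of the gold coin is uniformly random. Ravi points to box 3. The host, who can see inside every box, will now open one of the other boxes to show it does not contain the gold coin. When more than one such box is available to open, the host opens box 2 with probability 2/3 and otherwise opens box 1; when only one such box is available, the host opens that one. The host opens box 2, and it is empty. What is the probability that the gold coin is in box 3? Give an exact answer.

2/5

Condition on the true location of the gold coin.
If it is in box 1 (prior 1/3): only box 2 is available, probability 1; weight (1/3)·1 = 1/3.
If it is in box 2 (prior 1/3): the host opened box 2, so this case is ruled out; weight (1/3)·0 = 0.
If it is in box 3 (prior 1/3): box 2 is available, opened with probability 2/3; weight (1/3)·(2/3) = 2/9.
The weights sum to 5/9.
So P(the gold coin in box 3 | the host opened box 2) = (2/9) / (5/9) = 2/5.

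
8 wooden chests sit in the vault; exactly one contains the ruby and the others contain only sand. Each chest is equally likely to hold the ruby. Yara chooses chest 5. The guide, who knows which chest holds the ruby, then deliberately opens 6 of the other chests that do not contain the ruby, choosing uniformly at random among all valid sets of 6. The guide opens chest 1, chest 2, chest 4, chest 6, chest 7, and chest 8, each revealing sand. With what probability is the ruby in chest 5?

1/8

Condition on the true location of the ruby.
If it is in any of chests 1, 2, 4, 6, 7, and 8 (prior 1/8 each): that chest was opened and seen not to hold the prize — ruled out; weight (1/8)·0 = 0 each.
If it is in chest 3 (prior 1/8): the guide has no choice, probability 1; weight (1/8)·1 = 1/8.
If it is in chest 5 (prior 1/8): the guide has 7 equally likely choices, so probability 1/7; weight (1/8)·(1/7) = 1/56.
The weights sum to 1/7.
So P(the ruby in chest 5 | the guide opened chest 1, chest 2, chest 4, chest 6, chest 7, and chest 8) = (1/56) / (1/7) = 1/8.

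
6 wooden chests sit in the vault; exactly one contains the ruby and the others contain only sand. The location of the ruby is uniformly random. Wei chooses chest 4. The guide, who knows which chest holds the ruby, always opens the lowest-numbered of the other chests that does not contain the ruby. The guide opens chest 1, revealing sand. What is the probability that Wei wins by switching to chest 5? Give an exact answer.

1/5

Condition on the true location of the ruby.
If it is in chest 1 (prior 1/6): the guide opened chest 1, so this case is ruled out; weight (1/6)·0 = 0.
If it is in any of chests 2, 3, 4, 5, and 6 (prior 1/6 each): chest 1 is the lowest-numbered option available, probability 1; weight (1/6)·1 = 1/6 each.
The weights sum to 5/6.
So P(the ruby in chest 5 | the guide opened chest 1) = (1/6) / (5/6) = 1/5.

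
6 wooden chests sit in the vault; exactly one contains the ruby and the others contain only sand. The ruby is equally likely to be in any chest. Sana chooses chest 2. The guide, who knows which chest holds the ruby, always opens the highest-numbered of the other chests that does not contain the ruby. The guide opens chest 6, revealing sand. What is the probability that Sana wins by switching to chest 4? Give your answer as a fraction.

1/5

Condition on the true location of the ruby.
If it is in any of chests 1, 2, 3, 4, and 5 (prior 1/6 each): chest 6 is the highest-numbered option available, probability 1; weight (1/6)·1 = 1/6 each.
If it is in chest 6 (prior 1/6): the guide opened chest 6, so this case is ruled out; weight (1/6)·0 = 0.
The weights sum to 5/6.
So P(the ruby in chest 4 | the guide opened chest 6) = (1/6) / (5/6) = 1/5.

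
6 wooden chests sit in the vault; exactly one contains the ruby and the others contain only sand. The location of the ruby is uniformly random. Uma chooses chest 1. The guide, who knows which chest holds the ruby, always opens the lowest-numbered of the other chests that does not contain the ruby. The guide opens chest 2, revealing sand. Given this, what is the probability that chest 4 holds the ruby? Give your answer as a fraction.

1/5

Condition on the true location of the ruby.
If it is in any of chests 1, 3, 4, 5, and 6 (prior 1/6 each): chest 2 is the lowest-numbered option available, probability 1; weight (1/6)·1 = 1/6 each.
If it is in chest 2 (prior 1/6): the guide opened chest 2, so this case is ruled out; weight (1/6)·0 = 0.
The weights sum to 5/6.
So P(the ruby in chest 4 | the guide opened chest 2) = (1/6) / (5/6) = 1/5.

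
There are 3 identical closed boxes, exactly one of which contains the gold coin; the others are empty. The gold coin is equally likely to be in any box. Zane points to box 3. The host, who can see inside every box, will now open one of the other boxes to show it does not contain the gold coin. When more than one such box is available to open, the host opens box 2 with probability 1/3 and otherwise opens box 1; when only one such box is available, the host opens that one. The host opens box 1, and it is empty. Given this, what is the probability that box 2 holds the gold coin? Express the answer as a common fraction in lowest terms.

Apply Bayes' rule, conditioning on where the gold coin actually is.
If it is in box 1 (prior 1/3): the host opened box 1, so this case is ruled out; weight (1/3)·0 = 0.
If it is in box 2 (prior 1/3): only box 1 is available, probability 1; weight (1/3)·1 = 1/3.
If it is in box 3 (prior 1/3): box 2 is available but not opened, probability 2/3; weight (1/3)·(2/3) = 2/9.
The weights sum to 5/9.
So P(the gold coin in box 2 | the host opened box 1) = (1/3) / (5/9) = 3/5.

3/5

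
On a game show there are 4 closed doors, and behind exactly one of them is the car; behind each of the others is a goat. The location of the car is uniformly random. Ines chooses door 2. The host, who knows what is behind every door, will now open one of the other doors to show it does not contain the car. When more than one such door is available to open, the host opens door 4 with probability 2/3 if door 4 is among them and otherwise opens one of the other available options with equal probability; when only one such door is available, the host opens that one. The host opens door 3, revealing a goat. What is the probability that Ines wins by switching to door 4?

1/2

Consider each possible location of the car in turn.
If it is behind door 1 (prior 1/4): door 4 is available but not opened, probability 1/3; weight (1/4)·(1/3) = 1/12.
If it is behind door 2 (prior 1/4): door 4 is available but not opened; door 3 gets probability (1 − 2/3)/2 = 1/6; weight (1/4)·(1/6) = 1/24.
If it is behind door 3 (prior 1/4): the host opened door 3, so this case is ruled out; weight (1/4)·0 = 0.
If it is behind door 4 (prior 1/4): door 4 holds the prize so is unavailable; the host chooses uniformly among the 2 others, probability 1/2; weight (1/4)·(1/2) = 1/8.
The weights sum to 1/4.
So P(the car behind door 4 | the host opened door 3) = (1/8) / (1/4) = 1/2.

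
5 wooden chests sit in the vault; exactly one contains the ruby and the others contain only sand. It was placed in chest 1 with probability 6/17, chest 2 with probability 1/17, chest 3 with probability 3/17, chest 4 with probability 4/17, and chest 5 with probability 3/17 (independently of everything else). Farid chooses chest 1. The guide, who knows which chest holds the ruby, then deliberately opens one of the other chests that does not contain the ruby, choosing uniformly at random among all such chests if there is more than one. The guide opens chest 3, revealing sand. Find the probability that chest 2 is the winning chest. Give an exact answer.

Consider each possible location of the ruby in turn.
If it is in chest 1 (prior 6/17): the guide has 4 equally likely choices, so probability 1/4; weight (6/17)·(1/4) = 3/34.
If it is in chest 2 (prior 1/17): the guide has 3 equally likely choices, so probability 1/3; weight (1/17)·(1/3) = 1/51.
If it is in chest 3 (prior 3/17): the guide opened chest 3, so this case is ruled out; weight (3/17)·0 = 0.
If it is in chest 4 (prior 4/17): the guide has 3 equally likely choices, so probability 1/3; weight (4/17)·(1/3) = 4/51.
If it is in chest 5 (prior 3/17): the guide has 3 equally likely choices, so probability 1/3; weight (3/17)·(1/3) = 1/17.
The weights sum to 25/102.
So P(the ruby in chest 2 | the guide opened chest 3) = (1/51) / (25/102) = 2/25.

2/25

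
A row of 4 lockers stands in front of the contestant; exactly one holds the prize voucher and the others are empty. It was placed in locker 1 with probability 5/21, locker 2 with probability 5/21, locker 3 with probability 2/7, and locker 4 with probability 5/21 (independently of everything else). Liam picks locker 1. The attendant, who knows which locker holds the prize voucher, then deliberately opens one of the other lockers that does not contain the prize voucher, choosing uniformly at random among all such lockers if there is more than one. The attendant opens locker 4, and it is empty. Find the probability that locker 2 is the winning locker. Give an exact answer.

15/43

Condition on the true location of the prize voucher.
If it is in locker 1 (prior 5/21): the attendant has 3 equally likely choices, so probability 1/3; weight (5/21)·(1/3) = 5/63.
If it is in locker 2 (prior 5/21): the attendant has 2 equally likely choices, so probability 1/2; weight (5/21)·(1/2) = 5/42.
If it is in locker 3 (prior 2/7): the attendant has 2 equally likely choices, so probability 1/2; weight (2/7)·(1/2) = 1/7.
If it is in locker 4 (prior 5/21): the attendant opened locker 4, so this case is ruled out; weight (5/21)·0 = 0.
The weights sum to 43/126.
So P(the prize voucher in locker 2 | the attendant opened locker 4) = (5/42) / (43/126) = 15/43.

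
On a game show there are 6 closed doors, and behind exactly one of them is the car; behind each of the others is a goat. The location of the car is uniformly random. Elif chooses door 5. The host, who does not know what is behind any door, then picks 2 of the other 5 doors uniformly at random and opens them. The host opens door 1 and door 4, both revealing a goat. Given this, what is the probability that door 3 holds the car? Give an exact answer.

1/4

Consider each possible location of the car in turn.
If it is behind either of doors 1 and 4 (prior 1/6 each): that door was opened and seen not to hold the prize — ruled out; weight (1/6)·0 = 0 each.
If it is behind any of doors 2, 3, 5, and 6 (prior 1/6 each): the host picks exactly this set with probability 1/10 regardless, and none is the prize; weight (1/6)·(1/10) = 1/60 each.
The weights sum to 1/15.
So P(the car behind door 3 | the host opened door 1 and door 4) = (1/60) / (1/15) = 1/4.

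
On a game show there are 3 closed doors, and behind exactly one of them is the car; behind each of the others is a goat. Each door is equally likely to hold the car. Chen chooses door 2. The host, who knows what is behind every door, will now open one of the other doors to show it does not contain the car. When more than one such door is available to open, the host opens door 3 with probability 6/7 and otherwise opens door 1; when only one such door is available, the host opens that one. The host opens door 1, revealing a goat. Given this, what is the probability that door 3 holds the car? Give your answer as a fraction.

7/8

Condition on the true location of the car.
If it is behind door 1 (prior 1/3): the host opened door 1, so this case is ruled out; weight (1/3)·0 = 0.
If it is behind door 2 (prior 1/3): door 3 is available but not opened, probability 1/7; weight (1/3)·(1/7) = 1/21.
If it is behind door 3 (prior 1/3): only door 1 is available, probability 1; weight (1/3)·1 = 1/3.
The weights sum to 8/21.
So P(the car behind door 3 | the host opened door 1) = (1/3) / (8/21) = 7/8.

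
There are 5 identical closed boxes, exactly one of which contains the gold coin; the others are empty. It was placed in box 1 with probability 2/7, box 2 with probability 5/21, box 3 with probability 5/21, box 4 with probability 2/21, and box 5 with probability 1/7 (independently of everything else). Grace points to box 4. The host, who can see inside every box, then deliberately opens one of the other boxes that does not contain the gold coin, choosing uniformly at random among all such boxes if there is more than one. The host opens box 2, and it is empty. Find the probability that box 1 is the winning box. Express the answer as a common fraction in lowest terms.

12/31

Consider each possible location of the gold coin in turn.
If it is in box 1 (prior 2/7): the host has 3 equally likely choices, so probability 1/3; weight (2/7)·(1/3) = 2/21.
If it is in box 2 (prior 5/21): the host opened box 2, so this case is ruled out; weight (5/21)·0 = 0.
If it is in box 3 (prior 5/21): the host has 3 equally likely choices, so probability 1/3; weight (5/21)·(1/3) = 5/63.
If it is in box 4 (prior 2/21): the host has 4 equally likely choices, so probability 1/4; weight (2/21)·(1/4) = 1/42.
If it is in box 5 (prior 1/7): the host has 3 equally likely choices, so probability 1/3; weight (1/7)·(1/3) = 1/21.
The weights sum to 31/126.
So P(the gold coin in box 1 | the host opened box 2) = (2/21) / (31/126) = 12/31.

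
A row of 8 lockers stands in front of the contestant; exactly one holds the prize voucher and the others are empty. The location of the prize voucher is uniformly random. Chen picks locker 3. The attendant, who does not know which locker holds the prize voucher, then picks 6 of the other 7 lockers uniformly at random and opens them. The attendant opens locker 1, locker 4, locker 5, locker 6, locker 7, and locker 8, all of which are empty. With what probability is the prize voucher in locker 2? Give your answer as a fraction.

Condition on the true location of the prize voucher.
If it is in any of lockers 1, 4, 5, 6, 7, and 8 (prior 1/8 each): that locker was opened and seen not to hold the prize — ruled out; weight (1/8)·0 = 0 each.
If it is in either of lockers 2 and 3 (prior 1/8 each): the attendant picks exactly this set with probability 1/7 regardless, and none is the prize; weight (1/8)·(1/7) = 1/56 each.
The weights sum to 1/28.
So P(the prize voucher in locker 2 | the attendant opened locker 1, locker 4, locker 5, locker 6, locker 7, and locker 8) = (1/56) / (1/28) = 1/2.

1/2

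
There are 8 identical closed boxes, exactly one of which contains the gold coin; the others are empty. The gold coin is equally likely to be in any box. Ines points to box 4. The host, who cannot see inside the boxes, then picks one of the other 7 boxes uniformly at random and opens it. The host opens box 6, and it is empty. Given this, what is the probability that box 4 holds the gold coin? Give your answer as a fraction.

1/7

Because the host chose which box to open without knowing where the gold coin is, the choice is independent of the prize location. Learning that box 6 does not hold the gold coin simply rules out that one location and leaves the remaining 7 boxes still equally likely by symmetry.
So P(the gold coin in box 4) = 1/7.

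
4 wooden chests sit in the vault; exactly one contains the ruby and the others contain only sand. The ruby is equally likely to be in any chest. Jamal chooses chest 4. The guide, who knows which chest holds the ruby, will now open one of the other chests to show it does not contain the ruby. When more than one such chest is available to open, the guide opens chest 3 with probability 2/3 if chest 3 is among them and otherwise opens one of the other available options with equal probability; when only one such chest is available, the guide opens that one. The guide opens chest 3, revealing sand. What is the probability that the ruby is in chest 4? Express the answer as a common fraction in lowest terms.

1/3

Condition on the true location of the ruby.
If it is in any of chests 1, 2, and 4 (prior 1/4 each): chest 3 is available, opened with probability 2/3; weight (1/4)·(2/3) = 1/6 each.
If it is in chest 3 (prior 1/4): the guide opened chest 3, so this case is ruled out; weight (1/4)·0 = 0.
The weights sum to 1/2.
So P(the ruby in chest 4 | the guide opened chest 3) = (1/6) / (1/2) = 1/3.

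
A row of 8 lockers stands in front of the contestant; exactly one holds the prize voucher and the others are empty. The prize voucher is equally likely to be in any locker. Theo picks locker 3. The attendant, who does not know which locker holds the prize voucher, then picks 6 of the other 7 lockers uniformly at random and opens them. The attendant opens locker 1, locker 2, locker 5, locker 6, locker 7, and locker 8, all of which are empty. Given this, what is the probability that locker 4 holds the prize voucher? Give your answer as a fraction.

Because the attendant chose which lockers to open without knowing where the prize voucher is, the choice is independent of the prize location. Learning that none of the 6 opened lockers holds the prize voucher simply rules out those 6 locations and leaves the remaining 2 lockers still equally likely by symmetry.
So P(the prize voucher in locker 4) = 1/2.

1/2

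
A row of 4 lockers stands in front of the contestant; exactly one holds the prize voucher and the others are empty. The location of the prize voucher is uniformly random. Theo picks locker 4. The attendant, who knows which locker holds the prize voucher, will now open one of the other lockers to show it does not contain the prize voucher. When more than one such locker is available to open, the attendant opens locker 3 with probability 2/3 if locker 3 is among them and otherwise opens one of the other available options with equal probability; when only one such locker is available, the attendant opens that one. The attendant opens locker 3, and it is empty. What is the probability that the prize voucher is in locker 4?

1/3

Consider each possible location of the prize voucher in turn.
If it is in any of lockers 1, 2, and 4 (prior 1/4 each): locker 3 is available, opened with probability 2/3; weight (1/4)·(2/3) = 1/6 each.
If it is in locker 3 (prior 1/4): the attendant opened locker 3, so this case is ruled out; weight (1/4)·0 = 0.
The weights sum to 1/2.
So P(the prize voucher in locker 4 | the attendant opened locker 3) = (1/6) / (1/2) = 1/3.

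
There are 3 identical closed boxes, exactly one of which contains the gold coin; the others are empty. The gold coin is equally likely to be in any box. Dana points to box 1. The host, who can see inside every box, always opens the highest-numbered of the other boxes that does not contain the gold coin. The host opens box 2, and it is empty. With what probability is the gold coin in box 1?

Condition on the true location of the gold coin.
If it is in box 1 (prior 1/3): the host would have opened box 3 instead, probability 0; weight (1/3)·0 = 0.
If it is in box 2 (prior 1/3): the host opened box 2, so this case is ruled out; weight (1/3)·0 = 0.
If it is in box 3 (prior 1/3): box 2 is the highest-numbered option available, probability 1; weight (1/3)·1 = 1/3.
The weights sum to 1/3.
So P(the gold coin in box 1 | the host opened box 2) = 0 / (1/3) = 0.

0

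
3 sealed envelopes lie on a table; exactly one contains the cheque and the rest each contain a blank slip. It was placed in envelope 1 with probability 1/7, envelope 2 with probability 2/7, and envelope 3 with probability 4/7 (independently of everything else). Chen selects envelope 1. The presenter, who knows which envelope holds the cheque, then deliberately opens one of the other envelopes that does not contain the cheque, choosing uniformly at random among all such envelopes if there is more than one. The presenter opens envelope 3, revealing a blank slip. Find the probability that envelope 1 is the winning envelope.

1/5

Condition on the true location of the cheque.
If it is in envelope 1 (prior 1/7): the presenter has 2 equally likely choices, so probability 1/2; weight (1/7)·(1/2) = 1/14.
If it is in envelope 2 (prior 2/7): the presenter has no choice, probability 1; weight (2/7)·1 = 2/7.
If it is in envelope 3 (prior 4/7): the presenter opened envelope 3, so this case is ruled out; weight (4/7)·0 = 0.
The weights sum to 5/14.
So P(the cheque in envelope 1 | the presenter opened envelope 3) = (1/14) / (5/14) = 1/5.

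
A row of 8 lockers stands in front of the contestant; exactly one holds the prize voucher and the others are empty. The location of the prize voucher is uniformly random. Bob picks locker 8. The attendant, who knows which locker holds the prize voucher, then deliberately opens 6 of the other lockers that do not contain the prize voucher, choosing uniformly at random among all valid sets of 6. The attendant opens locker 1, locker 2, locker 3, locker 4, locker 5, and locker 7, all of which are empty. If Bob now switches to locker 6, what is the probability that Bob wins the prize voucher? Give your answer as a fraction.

7/8

Condition on the true location of the prize voucher.
If it is in any of lockers 1, 2, 3, 4, 5, and 7 (prior 1/8 each): that locker was opened and seen not to hold the prize — ruled out; weight (1/8)·0 = 0 each.
If it is in locker 6 (prior 1/8): the attendant has no choice, probability 1; weight (1/8)·1 = 1/8.
If it is in locker 8 (prior 1/8): the attendant has 7 equally likely choices, so probability 1/7; weight (1/8)·(1/7) = 1/56.
The weights sum to 1/7.
So P(the prize voucher in locker 6 | the attendant opened locker 1, locker 2, locker 3, locker 4, locker 5, and locker 7) = (1/8) / (1/7) = 7/8.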